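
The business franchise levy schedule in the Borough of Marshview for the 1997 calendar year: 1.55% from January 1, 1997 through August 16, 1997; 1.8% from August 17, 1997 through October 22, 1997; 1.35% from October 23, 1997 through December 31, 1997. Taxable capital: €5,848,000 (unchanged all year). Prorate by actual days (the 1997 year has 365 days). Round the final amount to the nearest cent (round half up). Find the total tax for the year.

January 1 – August 16, 1997: 228 days at 1.55% → €5,848,000 × 1.55% × 228/365 = €56,621.4575
August 17 – October 22, 1997: 67 days at 1.8% → €5,848,000 × 1.8% × 67/365 = €19,322.4329
October 23 – December 31, 1997: 70 days at 1.35% → €5,848,000 × 1.35% × 70/365 = €15,140.7123
Total = €91,084.6027

€91,084.60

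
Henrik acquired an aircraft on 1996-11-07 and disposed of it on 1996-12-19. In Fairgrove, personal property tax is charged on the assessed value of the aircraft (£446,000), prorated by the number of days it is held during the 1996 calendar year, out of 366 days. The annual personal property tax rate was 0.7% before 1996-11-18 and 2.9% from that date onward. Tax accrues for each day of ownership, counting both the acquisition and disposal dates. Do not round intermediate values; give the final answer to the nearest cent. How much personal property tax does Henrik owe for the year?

1996-11-07 to 1996-11-17: 11 days at 0.7% → £446,000 × 0.7% × 11/366 = £93.8306
1996-11-18 to 1996-12-19: 32 days at 2.9% → £446,000 × 2.9% × 32/366 = £1,130.8415
Total = £1,224.6721

£1,224.67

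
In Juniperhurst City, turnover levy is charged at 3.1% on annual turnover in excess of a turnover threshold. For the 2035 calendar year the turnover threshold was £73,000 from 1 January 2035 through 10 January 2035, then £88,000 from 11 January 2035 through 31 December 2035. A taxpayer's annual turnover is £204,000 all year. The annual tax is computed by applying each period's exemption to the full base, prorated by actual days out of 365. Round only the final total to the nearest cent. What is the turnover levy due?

1 January – 10 January 2035: 10 days, exemption £73,000 → (£204,000 − £73,000) × 3.1% × 10/365 = £111.2603
11 January – 31 December 2035: 355 days, exemption £88,000 → (£204,000 − £88,000) × 3.1% × 355/365 = £3,497.4795
Total = £3,608.7397

£3,608.74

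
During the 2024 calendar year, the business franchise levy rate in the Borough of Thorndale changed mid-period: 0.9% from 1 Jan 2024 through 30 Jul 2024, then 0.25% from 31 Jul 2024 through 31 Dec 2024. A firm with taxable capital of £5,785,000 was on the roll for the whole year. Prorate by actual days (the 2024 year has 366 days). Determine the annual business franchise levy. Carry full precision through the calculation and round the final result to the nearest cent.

£36,243.18

1 Jan – 30 Jul 2024: 212 days at 0.9% → £5,785,000 × 0.9% × 212/366 = £30,157.8689
31 Jul – 31 Dec 2024: 154 days at 0.25% → £5,785,000 × 0.25% × 154/366 = £6,085.3142
Total = £36,243.1831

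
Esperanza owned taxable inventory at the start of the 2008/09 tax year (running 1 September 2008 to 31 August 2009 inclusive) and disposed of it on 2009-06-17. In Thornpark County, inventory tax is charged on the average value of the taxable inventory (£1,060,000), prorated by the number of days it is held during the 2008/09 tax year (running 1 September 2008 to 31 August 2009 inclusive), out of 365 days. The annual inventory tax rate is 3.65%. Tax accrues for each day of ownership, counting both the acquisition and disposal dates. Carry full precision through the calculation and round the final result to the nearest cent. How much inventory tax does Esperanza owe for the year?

Days held (2008-09-01 to 2009-06-17): 290 out of 365
Tax = £1,060,000 × 3.65% × 290/365 = £30,740.0000

£30,740.00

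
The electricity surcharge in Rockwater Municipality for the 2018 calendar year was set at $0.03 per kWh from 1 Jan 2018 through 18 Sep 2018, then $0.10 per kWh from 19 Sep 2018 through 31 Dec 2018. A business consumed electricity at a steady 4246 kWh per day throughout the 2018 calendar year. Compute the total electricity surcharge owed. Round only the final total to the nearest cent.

$77,404.58

1 Jan – 18 Sep 2018: 261 days × 4246 kWh/day = 1,108,206 kWh at $0.03/kWh → $33,246.18
19 Sep – 31 Dec 2018: 104 days × 4246 kWh/day = 441,584 kWh at $0.10/kWh → $44,158.40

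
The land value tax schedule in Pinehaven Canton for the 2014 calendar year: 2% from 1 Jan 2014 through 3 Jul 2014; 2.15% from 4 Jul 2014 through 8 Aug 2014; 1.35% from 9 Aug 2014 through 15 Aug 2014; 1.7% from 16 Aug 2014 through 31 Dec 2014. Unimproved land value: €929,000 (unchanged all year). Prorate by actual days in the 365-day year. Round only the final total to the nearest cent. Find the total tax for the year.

1 Jan – 3 Jul 2014: 184 days at 2% → €929,000 × 2% × 184/365 = €9,366.3562
4 Jul – 8 Aug 2014: 36 days at 2.15% → €929,000 × 2.15% × 36/365 = €1,969.9890
9 Aug – 15 Aug 2014: 7 days at 1.35% → €929,000 × 1.35% × 7/365 = €240.5219
16 Aug – 31 Dec 2014: 138 days at 1.7% → €929,000 × 1.7% × 138/365 = €5,971.0521
Total = €17,547.9192

€17,547.92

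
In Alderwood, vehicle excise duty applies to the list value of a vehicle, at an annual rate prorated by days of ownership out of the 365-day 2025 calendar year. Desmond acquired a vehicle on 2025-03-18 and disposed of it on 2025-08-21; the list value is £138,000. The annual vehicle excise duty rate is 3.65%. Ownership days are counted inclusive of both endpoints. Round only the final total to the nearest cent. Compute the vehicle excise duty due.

£2,166.60

Days held (2025-03-18 to 2025-08-21): 157 out of 365
Tax = £138,000 × 3.65% × 157/365 = £2,166.6000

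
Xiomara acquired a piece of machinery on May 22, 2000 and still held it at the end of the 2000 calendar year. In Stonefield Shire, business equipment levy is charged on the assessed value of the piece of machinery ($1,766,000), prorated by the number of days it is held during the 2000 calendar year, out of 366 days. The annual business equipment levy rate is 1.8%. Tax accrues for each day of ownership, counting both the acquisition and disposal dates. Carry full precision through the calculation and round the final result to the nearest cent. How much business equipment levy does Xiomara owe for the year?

Days held (May 22 – December 31, 2000): 224 out of 366
Tax = $1,766,000 × 1.8% × 224/366 = $19,454.9508

$19,454.95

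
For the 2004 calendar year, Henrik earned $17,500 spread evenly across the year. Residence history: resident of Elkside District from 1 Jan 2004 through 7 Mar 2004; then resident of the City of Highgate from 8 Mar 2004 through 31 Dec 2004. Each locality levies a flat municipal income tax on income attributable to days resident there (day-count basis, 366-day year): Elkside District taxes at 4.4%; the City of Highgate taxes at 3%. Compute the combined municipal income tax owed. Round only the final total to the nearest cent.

Elkside District, 1 Jan – 7 Mar 2004: 67 days → $17,500 × 4.4% × 67/366 = $140.9563
The City of Highgate, 8 Mar – 31 Dec 2004: 299 days → $17,500 × 3% × 299/366 = $428.8934
Total = $569.8497

$569.85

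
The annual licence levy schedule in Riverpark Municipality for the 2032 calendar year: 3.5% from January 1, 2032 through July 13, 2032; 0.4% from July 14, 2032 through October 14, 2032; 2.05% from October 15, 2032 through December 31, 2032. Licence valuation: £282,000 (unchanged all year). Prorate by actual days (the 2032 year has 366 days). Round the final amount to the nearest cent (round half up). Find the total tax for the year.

January 1 – July 13, 2032: 195 days at 3.5% → £282,000 × 3.5% × 195/366 = £5,258.6066
July 14 – October 14, 2032: 93 days at 0.4% → £282,000 × 0.4% × 93/366 = £286.6230
October 15 – December 31, 2032: 78 days at 2.05% → £282,000 × 2.05% × 78/366 = £1,232.0164
Total = £6,777.2459

£6,777.25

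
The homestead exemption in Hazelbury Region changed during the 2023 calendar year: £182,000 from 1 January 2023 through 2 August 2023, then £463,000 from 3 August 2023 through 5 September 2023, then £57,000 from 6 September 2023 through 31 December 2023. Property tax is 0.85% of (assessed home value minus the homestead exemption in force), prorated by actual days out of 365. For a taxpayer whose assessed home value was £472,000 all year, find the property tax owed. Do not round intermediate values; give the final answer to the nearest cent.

1 January – 2 August 2023: 214 days, exemption £182,000 → (£472,000 − £182,000) × 0.85% × 214/365 = £1,445.2329
3 August – 5 September 2023: 34 days, exemption £463,000 → (£472,000 − £463,000) × 0.85% × 34/365 = £7.1260
6 September – 31 December 2023: 117 days, exemption £57,000 → (£472,000 − £57,000) × 0.85% × 117/365 = £1,130.7329
Total = £2,583.0918

£2,583.09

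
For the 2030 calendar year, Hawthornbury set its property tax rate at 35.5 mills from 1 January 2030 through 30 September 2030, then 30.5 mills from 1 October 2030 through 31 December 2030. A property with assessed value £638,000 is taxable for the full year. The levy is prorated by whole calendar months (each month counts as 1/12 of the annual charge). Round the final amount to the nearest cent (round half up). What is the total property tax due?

1 January – 30 September 2030: 9 months at 35.5 mills → £638,000 × 3.55% × 9/12 = £16,986.7500
1 October – 31 December 2030: 3 months at 30.5 mills → £638,000 × 3.05% × 3/12 = £4,864.7500
Total = £21,851.5000

£21,851.50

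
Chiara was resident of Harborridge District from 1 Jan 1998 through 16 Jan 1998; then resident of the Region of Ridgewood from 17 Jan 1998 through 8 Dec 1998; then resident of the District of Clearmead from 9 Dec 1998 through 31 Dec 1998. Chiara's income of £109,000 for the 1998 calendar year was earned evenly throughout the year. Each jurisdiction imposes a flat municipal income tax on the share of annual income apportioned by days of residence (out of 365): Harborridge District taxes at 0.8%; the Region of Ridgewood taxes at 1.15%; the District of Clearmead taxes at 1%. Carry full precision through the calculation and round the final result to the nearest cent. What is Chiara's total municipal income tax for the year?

Harborridge District, 1 Jan – 16 Jan 1998: 16 days → £109,000 × 0.8% × 16/365 = £38.2247
The Region of Ridgewood, 17 Jan – 8 Dec 1998: 326 days → £109,000 × 1.15% × 326/365 = £1,119.5644
The District of Clearmead, 9 Dec – 31 Dec 1998: 23 days → £109,000 × 1% × 23/365 = £68.6849
Total = £1,226.4740

£1,226.47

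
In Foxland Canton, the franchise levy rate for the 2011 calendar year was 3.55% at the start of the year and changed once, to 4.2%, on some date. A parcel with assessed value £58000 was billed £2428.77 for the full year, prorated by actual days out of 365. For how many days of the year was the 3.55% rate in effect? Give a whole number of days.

Let d = days at the first rate; then 365 − d days at the second rate.
£58000 × [3.55%·d + 4.2%·(365−d)] / 365 = £2428.77
Solving gives d = 7, so the new rate took effect on January 8, 2011.

7 days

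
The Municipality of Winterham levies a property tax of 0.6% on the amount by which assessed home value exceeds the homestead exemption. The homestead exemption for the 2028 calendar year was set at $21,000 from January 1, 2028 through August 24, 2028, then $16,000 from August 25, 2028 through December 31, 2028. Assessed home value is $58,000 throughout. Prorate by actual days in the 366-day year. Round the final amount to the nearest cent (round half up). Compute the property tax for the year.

January 1 – August 24, 2028: 237 days, exemption $21,000 → ($58,000 − $21,000) × 0.6% × 237/366 = $143.7541
August 25 – December 31, 2028: 129 days, exemption $16,000 → ($58,000 − $16,000) × 0.6% × 129/366 = $88.8197
Total = $232.5738

$232.57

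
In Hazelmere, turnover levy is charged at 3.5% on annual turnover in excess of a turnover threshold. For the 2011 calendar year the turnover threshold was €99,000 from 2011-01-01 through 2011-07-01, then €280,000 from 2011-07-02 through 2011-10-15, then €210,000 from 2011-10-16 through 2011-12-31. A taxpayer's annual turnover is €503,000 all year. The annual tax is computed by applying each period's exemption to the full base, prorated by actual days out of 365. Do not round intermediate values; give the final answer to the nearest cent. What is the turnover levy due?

€11,480.67

2011-01-01 to 2011-07-01: 182 days, exemption €99,000 → (€503,000 − €99,000) × 3.5% × 182/365 = €7,050.6301
2011-07-02 to 2011-10-15: 106 days, exemption €280,000 → (€503,000 − €280,000) × 3.5% × 106/365 = €2,266.6575
2011-10-16 to 2011-12-31: 77 days, exemption €210,000 → (€503,000 − €210,000) × 3.5% × 77/365 = €2,163.3836
Total = €11,480.6712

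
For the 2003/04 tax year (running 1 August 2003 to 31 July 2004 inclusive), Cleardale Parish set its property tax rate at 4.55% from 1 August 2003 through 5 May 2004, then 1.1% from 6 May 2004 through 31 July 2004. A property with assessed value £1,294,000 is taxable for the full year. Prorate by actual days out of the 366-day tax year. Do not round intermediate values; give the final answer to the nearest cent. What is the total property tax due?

1 August 2003 – 5 May 2004: 279 days at 4.55% → £1,294,000 × 4.55% × 279/366 = £44,881.6475
6 May – 31 July 2004: 87 days at 1.1% → £1,294,000 × 1.1% × 87/366 = £3,383.4918
Total = £48,265.1393

£48,265.14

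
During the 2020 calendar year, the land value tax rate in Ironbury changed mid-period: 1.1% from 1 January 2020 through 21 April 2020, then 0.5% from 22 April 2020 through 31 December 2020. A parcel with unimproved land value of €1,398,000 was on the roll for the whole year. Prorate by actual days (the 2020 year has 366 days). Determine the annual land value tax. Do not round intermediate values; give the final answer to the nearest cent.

€9,556.82

1 January – 21 April 2020: 112 days at 1.1% → €1,398,000 × 1.1% × 112/366 = €4,705.8361
22 April – 31 December 2020: 254 days at 0.5% → €1,398,000 × 0.5% × 254/366 = €4,850.9836
Total = €9,556.8197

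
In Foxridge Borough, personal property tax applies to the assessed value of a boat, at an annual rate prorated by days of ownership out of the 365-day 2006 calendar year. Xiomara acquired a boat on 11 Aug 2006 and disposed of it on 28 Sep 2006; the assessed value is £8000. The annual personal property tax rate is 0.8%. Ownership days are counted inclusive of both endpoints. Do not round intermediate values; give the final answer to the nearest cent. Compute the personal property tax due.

Days held (11 Aug – 28 Sep 2006): 49 out of 365
Tax = £8000 × 0.8% × 49/365 = £8.5918

£8.59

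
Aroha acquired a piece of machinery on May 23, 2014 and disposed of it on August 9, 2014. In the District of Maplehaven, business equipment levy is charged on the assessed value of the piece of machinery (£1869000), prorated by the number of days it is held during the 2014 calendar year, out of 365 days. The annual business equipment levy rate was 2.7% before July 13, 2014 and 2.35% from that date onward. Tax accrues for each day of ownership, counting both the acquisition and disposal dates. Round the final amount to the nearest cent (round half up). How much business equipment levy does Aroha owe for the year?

May 23 – July 12, 2014: 51 days at 2.7% → £1869000 × 2.7% × 51/365 = £7050.9945
July 13 – August 9, 2014: 28 days at 2.35% → £1869000 × 2.35% × 28/365 = £3369.3205
Total = £10420.3151

£10420.32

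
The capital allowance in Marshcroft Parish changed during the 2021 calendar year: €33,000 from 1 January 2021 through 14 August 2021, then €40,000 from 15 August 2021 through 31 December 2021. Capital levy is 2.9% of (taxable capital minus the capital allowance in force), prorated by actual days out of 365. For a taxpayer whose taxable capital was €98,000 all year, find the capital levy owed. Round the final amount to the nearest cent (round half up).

1 January – 14 August 2021: 226 days, exemption €33,000 → (€98,000 − €33,000) × 2.9% × 226/365 = €1,167.1507
15 August – 31 December 2021: 139 days, exemption €40,000 → (€98,000 − €40,000) × 2.9% × 139/365 = €640.5425
Total = €1,807.6932

€1,807.69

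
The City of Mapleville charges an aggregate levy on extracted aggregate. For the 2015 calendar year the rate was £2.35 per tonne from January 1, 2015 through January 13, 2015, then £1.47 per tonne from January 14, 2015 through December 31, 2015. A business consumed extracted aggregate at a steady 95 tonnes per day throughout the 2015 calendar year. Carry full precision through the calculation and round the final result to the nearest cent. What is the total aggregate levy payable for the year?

January 1 – January 13, 2015: 13 days × 95 tonnes/day = 1,235 tonnes at £2.35/tonne → £2,902.25
January 14 – December 31, 2015: 352 days × 95 tonnes/day = 33,440 tonnes at £1.47/tonne → £49,156.80

£52,059.05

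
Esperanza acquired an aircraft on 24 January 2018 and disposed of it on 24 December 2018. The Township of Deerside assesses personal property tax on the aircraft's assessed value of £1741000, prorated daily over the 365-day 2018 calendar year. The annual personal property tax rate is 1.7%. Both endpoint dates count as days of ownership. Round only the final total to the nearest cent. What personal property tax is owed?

Days held (24 January – 24 December 2018): 335 out of 365
Tax = £1741000 × 1.7% × 335/365 = £27164.3699

£27164.37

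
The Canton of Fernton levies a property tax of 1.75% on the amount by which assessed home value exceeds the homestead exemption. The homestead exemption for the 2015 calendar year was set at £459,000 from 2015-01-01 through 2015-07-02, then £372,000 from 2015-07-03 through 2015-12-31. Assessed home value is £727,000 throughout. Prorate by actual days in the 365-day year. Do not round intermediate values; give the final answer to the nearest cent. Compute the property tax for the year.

2015-01-01 to 2015-07-02: 183 days, exemption £459,000 → (£727,000 − £459,000) × 1.75% × 183/365 = £2,351.4247
2015-07-03 to 2015-12-31: 182 days, exemption £372,000 → (£727,000 − £372,000) × 1.75% × 182/365 = £3,097.7397
Total = £5,449.1644

£5,449.16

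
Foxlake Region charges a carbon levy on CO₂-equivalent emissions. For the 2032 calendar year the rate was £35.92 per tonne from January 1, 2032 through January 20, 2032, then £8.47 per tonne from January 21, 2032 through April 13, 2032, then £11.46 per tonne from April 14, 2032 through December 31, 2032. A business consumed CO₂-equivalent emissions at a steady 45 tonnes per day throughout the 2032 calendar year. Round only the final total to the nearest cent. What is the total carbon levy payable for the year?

£199,458.00

January 1 – January 20, 2032: 20 days × 45 tonnes/day = 900 tonnes at £35.92/tonne → £32,328.00
January 21 – April 13, 2032: 84 days × 45 tonnes/day = 3,780 tonnes at £8.47/tonne → £32,016.60
April 14 – December 31, 2032: 262 days × 45 tonnes/day = 11,790 tonnes at £11.46/tonne → £135,113.40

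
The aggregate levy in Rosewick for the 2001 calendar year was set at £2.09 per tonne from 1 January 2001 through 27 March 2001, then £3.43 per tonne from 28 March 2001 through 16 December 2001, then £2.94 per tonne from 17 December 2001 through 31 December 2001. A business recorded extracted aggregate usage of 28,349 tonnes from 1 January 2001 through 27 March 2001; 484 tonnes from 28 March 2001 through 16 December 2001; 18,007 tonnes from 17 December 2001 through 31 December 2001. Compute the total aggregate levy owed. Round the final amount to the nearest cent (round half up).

£113,850.11

1 January – 27 March 2001: 28,349 tonnes at £2.09/tonne → £59,249.41
28 March – 16 December 2001: 484 tonnes at £3.43/tonne → £1,660.12
17 December – 31 December 2001: 18,007 tonnes at £2.94/tonne → £52,940.58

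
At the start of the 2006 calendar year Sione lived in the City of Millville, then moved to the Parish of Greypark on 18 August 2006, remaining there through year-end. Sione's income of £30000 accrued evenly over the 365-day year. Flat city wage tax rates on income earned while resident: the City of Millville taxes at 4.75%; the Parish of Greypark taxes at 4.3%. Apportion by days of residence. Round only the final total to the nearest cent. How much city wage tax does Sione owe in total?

The City of Millville, 1 January – 17 August 2006: 229 days → £30000 × 4.75% × 229/365 = £894.0411
The Parish of Greypark, 18 August – 31 December 2006: 136 days → £30000 × 4.3% × 136/365 = £480.6575
Total = £1374.6986

£1374.70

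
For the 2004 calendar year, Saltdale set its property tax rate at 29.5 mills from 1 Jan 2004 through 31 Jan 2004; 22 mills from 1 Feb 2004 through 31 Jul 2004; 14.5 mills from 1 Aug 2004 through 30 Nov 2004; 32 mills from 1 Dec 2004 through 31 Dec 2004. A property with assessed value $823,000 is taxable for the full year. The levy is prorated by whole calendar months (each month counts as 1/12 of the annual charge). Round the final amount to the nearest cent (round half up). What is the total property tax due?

1 Jan – 31 Jan 2004: 1 month at 29.5 mills → $823,000 × 2.95% × 1/12 = $2,023.2083
1 Feb – 31 Jul 2004: 6 months at 22 mills → $823,000 × 2.2% × 6/12 = $9,053.0000
1 Aug – 30 Nov 2004: 4 months at 14.5 mills → $823,000 × 1.45% × 4/12 = $3,977.8333
1 Dec – 31 Dec 2004: 1 month at 32 mills → $823,000 × 3.2% × 1/12 = $2,194.6667
Total = $17,248.7083

$17,248.71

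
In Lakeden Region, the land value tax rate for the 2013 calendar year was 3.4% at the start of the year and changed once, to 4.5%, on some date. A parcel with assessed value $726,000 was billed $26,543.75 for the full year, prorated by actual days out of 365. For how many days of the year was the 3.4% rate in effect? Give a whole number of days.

280 days

Let d = days at the first rate; then 365 − d days at the second rate.
$726,000 × [3.4%·d + 4.5%·(365−d)] / 365 = $26,543.75
Solving gives d = 280, so the new rate took effect on October 8, 2013.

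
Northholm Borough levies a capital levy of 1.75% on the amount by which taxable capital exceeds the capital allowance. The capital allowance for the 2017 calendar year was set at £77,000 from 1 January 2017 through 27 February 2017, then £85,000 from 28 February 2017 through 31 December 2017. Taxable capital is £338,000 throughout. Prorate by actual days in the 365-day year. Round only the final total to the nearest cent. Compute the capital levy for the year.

£4,449.75

1 January – 27 February 2017: 58 days, exemption £77,000 → (£338,000 − £77,000) × 1.75% × 58/365 = £725.7945
28 February – 31 December 2017: 307 days, exemption £85,000 → (£338,000 − £85,000) × 1.75% × 307/365 = £3,723.9521
Total = £4,449.7466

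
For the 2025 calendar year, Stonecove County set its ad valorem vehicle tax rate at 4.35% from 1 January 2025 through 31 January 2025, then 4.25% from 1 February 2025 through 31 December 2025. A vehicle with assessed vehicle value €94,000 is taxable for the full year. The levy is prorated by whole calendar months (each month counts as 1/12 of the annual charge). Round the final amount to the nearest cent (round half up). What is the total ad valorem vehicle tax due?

1 January – 31 January 2025: 1 month at 4.35% → €94,000 × 4.35% × 1/12 = €340.7500
1 February – 31 December 2025: 11 months at 4.25% → €94,000 × 4.25% × 11/12 = €3,662.0833
Total = €4,002.8333

€4,002.83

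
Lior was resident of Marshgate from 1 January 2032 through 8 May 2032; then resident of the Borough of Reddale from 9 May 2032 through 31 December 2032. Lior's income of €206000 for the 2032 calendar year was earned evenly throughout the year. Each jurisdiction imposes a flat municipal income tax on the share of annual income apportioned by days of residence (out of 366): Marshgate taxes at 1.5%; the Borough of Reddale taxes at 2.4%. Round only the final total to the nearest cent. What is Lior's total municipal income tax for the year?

Marshgate, 1 January – 8 May 2032: 129 days → €206000 × 1.5% × 129/366 = €1089.0984
The Borough of Reddale, 9 May – 31 December 2032: 237 days → €206000 × 2.4% × 237/366 = €3201.4426
Total = €4290.5410

€4290.54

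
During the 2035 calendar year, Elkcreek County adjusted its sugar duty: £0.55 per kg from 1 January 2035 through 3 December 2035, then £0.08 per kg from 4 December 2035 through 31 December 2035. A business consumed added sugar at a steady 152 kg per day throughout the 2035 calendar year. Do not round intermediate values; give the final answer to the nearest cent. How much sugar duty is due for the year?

1 January – 3 December 2035: 337 days × 152 kg/day = 51,224 kg at £0.55/kg → £28,173.20
4 December – 31 December 2035: 28 days × 152 kg/day = 4,256 kg at £0.08/kg → £340.48

£28,513.68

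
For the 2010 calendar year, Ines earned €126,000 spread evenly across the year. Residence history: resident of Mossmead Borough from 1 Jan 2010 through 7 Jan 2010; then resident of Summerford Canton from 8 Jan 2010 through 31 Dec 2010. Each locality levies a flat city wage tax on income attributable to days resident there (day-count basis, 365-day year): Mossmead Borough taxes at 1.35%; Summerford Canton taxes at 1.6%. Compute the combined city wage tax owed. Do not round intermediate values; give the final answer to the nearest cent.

Mossmead Borough, 1 Jan – 7 Jan 2010: 7 days → €126,000 × 1.35% × 7/365 = €32.6219
Summerford Canton, 8 Jan – 31 Dec 2010: 358 days → €126,000 × 1.6% × 358/365 = €1,977.3370
Total = €2,009.9589

€2,009.96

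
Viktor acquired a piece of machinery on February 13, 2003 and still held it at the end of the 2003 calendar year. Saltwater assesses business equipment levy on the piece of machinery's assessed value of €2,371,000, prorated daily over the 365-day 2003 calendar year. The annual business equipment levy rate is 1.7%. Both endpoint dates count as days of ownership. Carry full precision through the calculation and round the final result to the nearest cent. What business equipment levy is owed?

Days held (February 13 – December 31, 2003): 322 out of 365
Tax = €2,371,000 × 1.7% × 322/365 = €35,558.5041

€35,558.50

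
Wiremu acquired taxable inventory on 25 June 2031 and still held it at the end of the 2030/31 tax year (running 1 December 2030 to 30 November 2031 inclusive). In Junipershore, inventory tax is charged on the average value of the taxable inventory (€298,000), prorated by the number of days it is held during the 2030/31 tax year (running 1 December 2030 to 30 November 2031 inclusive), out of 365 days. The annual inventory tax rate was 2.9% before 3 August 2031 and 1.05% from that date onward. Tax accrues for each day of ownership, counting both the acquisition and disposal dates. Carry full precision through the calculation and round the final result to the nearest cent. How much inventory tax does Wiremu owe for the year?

€1,952.10

25 June – 2 August 2031: 39 days at 2.9% → €298,000 × 2.9% × 39/365 = €923.3918
3 August – 30 November 2031: 120 days at 1.05% → €298,000 × 1.05% × 120/365 = €1,028.7123
Total = €1,952.1041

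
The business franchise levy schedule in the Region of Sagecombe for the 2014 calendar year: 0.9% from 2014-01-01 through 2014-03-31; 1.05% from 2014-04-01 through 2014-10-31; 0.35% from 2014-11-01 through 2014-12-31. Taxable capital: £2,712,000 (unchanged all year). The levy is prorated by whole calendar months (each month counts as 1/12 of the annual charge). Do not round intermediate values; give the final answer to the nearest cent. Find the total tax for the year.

2014-01-01 to 2014-03-31: 3 months at 0.9% → £2,712,000 × 0.9% × 3/12 = £6,102.0000
2014-04-01 to 2014-10-31: 7 months at 1.05% → £2,712,000 × 1.05% × 7/12 = £16,611.0000
2014-11-01 to 2014-12-31: 2 months at 0.35% → £2,712,000 × 0.35% × 2/12 = £1,582.0000
Total = £24,295.0000

£24,295.00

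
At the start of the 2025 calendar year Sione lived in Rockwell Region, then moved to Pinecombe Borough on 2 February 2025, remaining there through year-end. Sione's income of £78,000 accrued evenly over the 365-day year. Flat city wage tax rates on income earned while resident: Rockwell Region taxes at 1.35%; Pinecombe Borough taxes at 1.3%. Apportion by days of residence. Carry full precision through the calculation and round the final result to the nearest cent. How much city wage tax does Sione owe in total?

£1,017.42

Rockwell Region, 1 January – 1 February 2025: 32 days → £78,000 × 1.35% × 32/365 = £92.3178
Pinecombe Borough, 2 February – 31 December 2025: 333 days → £78,000 × 1.3% × 333/365 = £925.1014
Total = £1,017.4192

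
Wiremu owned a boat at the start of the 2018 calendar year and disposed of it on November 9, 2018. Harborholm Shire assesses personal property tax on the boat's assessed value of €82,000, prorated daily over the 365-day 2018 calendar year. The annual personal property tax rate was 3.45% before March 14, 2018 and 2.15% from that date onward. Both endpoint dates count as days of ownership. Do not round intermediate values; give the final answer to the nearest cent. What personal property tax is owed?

€1,722.11

January 1 – March 13, 2018: 72 days at 3.45% → €82,000 × 3.45% × 72/365 = €558.0493
March 14 – November 9, 2018: 241 days at 2.15% → €82,000 × 2.15% × 241/365 = €1,164.0630
Total = €1,722.1123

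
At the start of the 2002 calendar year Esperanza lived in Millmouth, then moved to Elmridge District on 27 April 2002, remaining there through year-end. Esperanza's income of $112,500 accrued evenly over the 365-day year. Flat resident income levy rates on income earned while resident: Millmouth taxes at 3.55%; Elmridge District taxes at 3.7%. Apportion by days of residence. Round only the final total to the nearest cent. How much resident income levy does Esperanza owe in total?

$4,108.87

Millmouth, 1 January – 26 April 2002: 116 days → $112,500 × 3.55% × 116/365 = $1,269.2466
Elmridge District, 27 April – 31 December 2002: 249 days → $112,500 × 3.7% × 249/365 = $2,839.6233
Total = $4,108.8699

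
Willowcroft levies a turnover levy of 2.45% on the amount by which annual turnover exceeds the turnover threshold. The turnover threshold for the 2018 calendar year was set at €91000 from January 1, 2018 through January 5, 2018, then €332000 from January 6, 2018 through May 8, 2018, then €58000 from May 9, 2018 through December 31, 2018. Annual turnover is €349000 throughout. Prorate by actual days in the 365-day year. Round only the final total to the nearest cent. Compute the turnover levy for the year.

January 1 – January 5, 2018: 5 days, exemption €91000 → (€349000 − €91000) × 2.45% × 5/365 = €86.5890
January 6 – May 8, 2018: 123 days, exemption €332000 → (€349000 − €332000) × 2.45% × 123/365 = €140.3548
May 9 – December 31, 2018: 237 days, exemption €58000 → (€349000 − €58000) × 2.45% × 237/365 = €4629.2918
Total = €4856.2356

€4856.24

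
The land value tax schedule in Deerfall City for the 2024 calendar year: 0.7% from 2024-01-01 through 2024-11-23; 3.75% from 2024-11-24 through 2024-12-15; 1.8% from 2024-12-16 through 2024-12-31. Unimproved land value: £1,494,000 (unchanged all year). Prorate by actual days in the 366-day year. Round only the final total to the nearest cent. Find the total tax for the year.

£13,915.43

2024-01-01 to 2024-11-23: 328 days at 0.7% → £1,494,000 × 0.7% × 328/366 = £9,372.1967
2024-11-24 to 2024-12-15: 22 days at 3.75% → £1,494,000 × 3.75% × 22/366 = £3,367.6230
2024-12-16 to 2024-12-31: 16 days at 1.8% → £1,494,000 × 1.8% × 16/366 = £1,175.6066
Total = £13,915.4262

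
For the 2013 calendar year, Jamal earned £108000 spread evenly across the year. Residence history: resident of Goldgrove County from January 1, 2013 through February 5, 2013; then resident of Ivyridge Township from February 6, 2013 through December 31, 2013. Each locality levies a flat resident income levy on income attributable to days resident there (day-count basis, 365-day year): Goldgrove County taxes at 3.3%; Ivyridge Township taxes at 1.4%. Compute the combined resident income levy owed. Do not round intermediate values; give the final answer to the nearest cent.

Goldgrove County, January 1 – February 5, 2013: 36 days → £108000 × 3.3% × 36/365 = £351.5178
Ivyridge Township, February 6 – December 31, 2013: 329 days → £108000 × 1.4% × 329/365 = £1362.8712
Total = £1714.3890

£1714.39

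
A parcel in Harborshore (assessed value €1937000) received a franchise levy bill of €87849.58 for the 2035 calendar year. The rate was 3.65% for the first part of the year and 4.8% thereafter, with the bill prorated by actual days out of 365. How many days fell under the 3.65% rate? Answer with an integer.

Let d = days at the first rate; then 365 − d days at the second rate.
€1937000 × [3.65%·d + 4.8%·(365−d)] / 365 = €87849.58
Solving gives d = 84, so the new rate took effect on 26 March 2035.

84 days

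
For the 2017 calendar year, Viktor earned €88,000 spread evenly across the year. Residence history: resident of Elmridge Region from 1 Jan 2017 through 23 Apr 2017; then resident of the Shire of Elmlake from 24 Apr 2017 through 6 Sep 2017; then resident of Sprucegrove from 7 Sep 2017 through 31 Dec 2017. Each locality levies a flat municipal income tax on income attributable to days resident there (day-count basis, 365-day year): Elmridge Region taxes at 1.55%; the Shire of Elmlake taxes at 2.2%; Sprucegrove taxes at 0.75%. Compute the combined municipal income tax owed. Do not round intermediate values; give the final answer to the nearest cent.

€1,353.39

Elmridge Region, 1 Jan – 23 Apr 2017: 113 days → €88,000 × 1.55% × 113/365 = €422.2795
The Shire of Elmlake, 24 Apr – 6 Sep 2017: 136 days → €88,000 × 2.2% × 136/365 = €721.3589
Sprucegrove, 7 Sep – 31 Dec 2017: 116 days → €88,000 × 0.75% × 116/365 = €209.7534
Total = €1,353.3918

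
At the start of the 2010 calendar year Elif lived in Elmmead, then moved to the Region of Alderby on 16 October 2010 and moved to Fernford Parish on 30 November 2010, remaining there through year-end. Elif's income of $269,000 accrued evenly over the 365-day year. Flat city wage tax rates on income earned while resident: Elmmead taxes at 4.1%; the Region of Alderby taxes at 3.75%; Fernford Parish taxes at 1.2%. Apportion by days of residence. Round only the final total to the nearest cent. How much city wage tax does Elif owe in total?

Elmmead, 1 January – 15 October 2010: 288 days → $269,000 × 4.1% × 288/365 = $8,702.3342
The Region of Alderby, 16 October – 29 November 2010: 45 days → $269,000 × 3.75% × 45/365 = $1,243.6644
Fernford Parish, 30 November – 31 December 2010: 32 days → $269,000 × 1.2% × 32/365 = $283.0027
Total = $10,229.0014

$10,229.00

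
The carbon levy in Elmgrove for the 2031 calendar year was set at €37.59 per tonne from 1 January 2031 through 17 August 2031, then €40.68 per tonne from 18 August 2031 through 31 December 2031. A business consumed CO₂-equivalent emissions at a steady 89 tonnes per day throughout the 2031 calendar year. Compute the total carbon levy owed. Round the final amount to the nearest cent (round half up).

€1258512.51

1 January – 17 August 2031: 229 days × 89 tonnes/day = 20,381 tonnes at €37.59/tonne → €766121.79
18 August – 31 December 2031: 136 days × 89 tonnes/day = 12,104 tonnes at €40.68/tonne → €492390.72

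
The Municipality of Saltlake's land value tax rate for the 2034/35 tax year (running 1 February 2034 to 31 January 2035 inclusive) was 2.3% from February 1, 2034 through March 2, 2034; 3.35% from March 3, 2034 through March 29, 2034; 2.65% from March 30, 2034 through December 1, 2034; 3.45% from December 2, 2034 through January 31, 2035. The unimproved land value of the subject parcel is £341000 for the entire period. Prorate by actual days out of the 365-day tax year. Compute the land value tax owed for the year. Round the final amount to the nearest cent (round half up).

February 1 – March 2, 2034: 30 days at 2.3% → £341000 × 2.3% × 30/365 = £644.6301
March 3 – March 29, 2034: 27 days at 3.35% → £341000 × 3.35% × 27/365 = £845.0260
March 30 – December 1, 2034: 247 days at 2.65% → £341000 × 2.65% × 247/365 = £6115.1110
December 2, 2034 – January 31, 2035: 61 days at 3.45% → £341000 × 3.45% × 61/365 = £1966.1219
Total = £9570.8890

£9570.89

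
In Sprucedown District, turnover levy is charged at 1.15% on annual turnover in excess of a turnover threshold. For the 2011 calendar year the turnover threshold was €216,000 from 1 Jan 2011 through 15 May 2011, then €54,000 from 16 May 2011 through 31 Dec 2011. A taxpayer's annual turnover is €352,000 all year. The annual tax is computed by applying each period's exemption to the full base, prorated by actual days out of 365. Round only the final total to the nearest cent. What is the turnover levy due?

€2,737.95

1 Jan – 15 May 2011: 135 days, exemption €216,000 → (€352,000 − €216,000) × 1.15% × 135/365 = €578.4658
16 May – 31 Dec 2011: 230 days, exemption €54,000 → (€352,000 − €54,000) × 1.15% × 230/365 = €2,159.4795
Total = €2,737.9452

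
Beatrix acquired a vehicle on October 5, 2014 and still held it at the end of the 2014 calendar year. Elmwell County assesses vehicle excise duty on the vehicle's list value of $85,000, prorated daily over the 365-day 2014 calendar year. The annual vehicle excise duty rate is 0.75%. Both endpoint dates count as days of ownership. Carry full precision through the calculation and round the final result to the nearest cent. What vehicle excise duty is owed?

$153.70

Days held (October 5 – December 31, 2014): 88 out of 365
Tax = $85,000 × 0.75% × 88/365 = $153.6986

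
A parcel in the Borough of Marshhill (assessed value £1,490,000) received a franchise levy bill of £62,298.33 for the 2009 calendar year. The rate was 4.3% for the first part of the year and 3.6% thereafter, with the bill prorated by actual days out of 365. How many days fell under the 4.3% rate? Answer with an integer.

Let d = days at the first rate; then 365 − d days at the second rate.
£1,490,000 × [4.3%·d + 3.6%·(365−d)] / 365 = £62,298.33
Solving gives d = 303, so the new rate took effect on October 31, 2009.

303 days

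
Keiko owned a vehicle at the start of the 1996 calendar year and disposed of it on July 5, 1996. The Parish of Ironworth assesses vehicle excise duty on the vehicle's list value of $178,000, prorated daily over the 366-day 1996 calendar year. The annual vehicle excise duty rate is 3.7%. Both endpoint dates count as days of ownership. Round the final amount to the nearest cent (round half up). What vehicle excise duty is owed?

Days held (January 1 – July 5, 1996): 187 out of 366
Tax = $178,000 × 3.7% × 187/366 = $3,364.9781

$3,364.98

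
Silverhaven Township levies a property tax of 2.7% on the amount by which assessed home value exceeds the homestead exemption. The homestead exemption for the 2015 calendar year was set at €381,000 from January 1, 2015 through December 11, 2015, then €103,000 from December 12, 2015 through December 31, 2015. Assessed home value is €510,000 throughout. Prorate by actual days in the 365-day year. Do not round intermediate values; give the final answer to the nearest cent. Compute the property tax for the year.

€3,894.29

January 1 – December 11, 2015: 345 days, exemption €381,000 → (€510,000 − €381,000) × 2.7% × 345/365 = €3,292.1507
December 12 – December 31, 2015: 20 days, exemption €103,000 → (€510,000 − €103,000) × 2.7% × 20/365 = €602.1370
Total = €3,894.2877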